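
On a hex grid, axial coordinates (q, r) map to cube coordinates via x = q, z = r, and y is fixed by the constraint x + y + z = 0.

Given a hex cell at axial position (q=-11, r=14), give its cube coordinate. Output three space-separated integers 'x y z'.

Answer: -11 -3 14

Derivation:
x = q = -11
z = r = 14
y = -x - z = -(-11) - (14) = -3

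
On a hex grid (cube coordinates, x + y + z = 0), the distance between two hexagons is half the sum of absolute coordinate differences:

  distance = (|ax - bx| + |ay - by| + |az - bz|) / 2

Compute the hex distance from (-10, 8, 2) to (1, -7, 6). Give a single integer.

Answer: 15

Derivation:
|ax - bx| = |-10 - 1| = 11
|ay - by| = |8 - (-7)| = 15
|az - bz| = |2 - 6| = 4
distance = (11 + 15 + 4) / 2 = 30 / 2 = 15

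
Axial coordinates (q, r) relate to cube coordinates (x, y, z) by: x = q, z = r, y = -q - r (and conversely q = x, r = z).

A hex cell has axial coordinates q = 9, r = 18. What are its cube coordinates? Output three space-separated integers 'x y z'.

x = q = 9
z = r = 18
y = -x - z = -(9) - (18) = -27

Answer: 9 -27 18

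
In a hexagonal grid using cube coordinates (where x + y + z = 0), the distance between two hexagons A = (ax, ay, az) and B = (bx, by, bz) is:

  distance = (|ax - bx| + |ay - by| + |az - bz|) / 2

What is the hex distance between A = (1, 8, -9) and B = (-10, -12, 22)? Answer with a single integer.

|ax - bx| = |1 - (-10)| = 11
|ay - by| = |8 - (-12)| = 20
|az - bz| = |-9 - 22| = 31
distance = (11 + 20 + 31) / 2 = 62 / 2 = 31

Answer: 31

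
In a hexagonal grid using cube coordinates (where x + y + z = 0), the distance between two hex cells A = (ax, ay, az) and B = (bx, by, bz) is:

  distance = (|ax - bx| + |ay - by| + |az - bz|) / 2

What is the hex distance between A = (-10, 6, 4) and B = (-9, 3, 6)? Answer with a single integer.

Answer: 3

Derivation:
|ax - bx| = |-10 - (-9)| = 1
|ay - by| = |6 - 3| = 3
|az - bz| = |4 - 6| = 2
distance = (1 + 3 + 2) / 2 = 6 / 2 = 3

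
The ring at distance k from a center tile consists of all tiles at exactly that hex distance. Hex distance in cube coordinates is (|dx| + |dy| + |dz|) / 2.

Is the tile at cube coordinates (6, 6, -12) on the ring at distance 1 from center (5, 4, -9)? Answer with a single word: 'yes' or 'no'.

|px - cx| = |6 - 5| = 1
|py - cy| = |6 - 4| = 2
|pz - cz| = |-12 - (-9)| = 3
distance = (1+2+3)/2 = 6/2 = 3
radius = 1; distance != radius -> no

Answer: no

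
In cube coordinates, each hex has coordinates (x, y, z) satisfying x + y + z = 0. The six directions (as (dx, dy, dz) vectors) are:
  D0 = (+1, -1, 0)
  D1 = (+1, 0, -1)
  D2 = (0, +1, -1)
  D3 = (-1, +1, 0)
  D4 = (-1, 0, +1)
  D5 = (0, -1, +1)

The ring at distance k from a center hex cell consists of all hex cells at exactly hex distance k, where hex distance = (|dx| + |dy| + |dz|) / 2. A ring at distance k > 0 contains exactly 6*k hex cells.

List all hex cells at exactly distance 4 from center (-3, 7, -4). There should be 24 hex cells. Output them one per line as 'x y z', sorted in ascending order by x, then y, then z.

Answer: -7 7 0
-7 8 -1
-7 9 -2
-7 10 -3
-7 11 -4
-6 6 0
-6 11 -5
-5 5 0
-5 11 -6
-4 4 0
-4 11 -7
-3 3 0
-3 11 -8
-2 3 -1
-2 10 -8
-1 3 -2
-1 9 -8
0 3 -3
0 8 -8
1 3 -4
1 4 -5
1 5 -6
1 6 -7
1 7 -8

Derivation:
Walk ring at distance 4 from (-3, 7, -4):
Start at center + D4*4 = (-7, 7, 0)
  hex 0: (-7, 7, 0)
  hex 1: (-6, 6, 0)
  hex 2: (-5, 5, 0)
  hex 3: (-4, 4, 0)
  hex 4: (-3, 3, 0)
  hex 5: (-2, 3, -1)
  hex 6: (-1, 3, -2)
  hex 7: (0, 3, -3)
  hex 8: (1, 3, -4)
  hex 9: (1, 4, -5)
  hex 10: (1, 5, -6)
  hex 11: (1, 6, -7)
  hex 12: (1, 7, -8)
  hex 13: (0, 8, -8)
  hex 14: (-1, 9, -8)
  hex 15: (-2, 10, -8)
  hex 16: (-3, 11, -8)
  hex 17: (-4, 11, -7)
  hex 18: (-5, 11, -6)
  hex 19: (-6, 11, -5)
  hex 20: (-7, 11, -4)
  hex 21: (-7, 10, -3)
  hex 22: (-7, 9, -2)
  hex 23: (-7, 8, -1)
Sorted: 24 hexes.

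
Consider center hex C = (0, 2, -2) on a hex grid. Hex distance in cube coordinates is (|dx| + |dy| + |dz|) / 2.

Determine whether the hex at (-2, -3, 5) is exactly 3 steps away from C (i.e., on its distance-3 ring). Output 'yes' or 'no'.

Answer: no

Derivation:
|px - cx| = |-2 - 0| = 2
|py - cy| = |-3 - 2| = 5
|pz - cz| = |5 - (-2)| = 7
distance = (2+5+7)/2 = 14/2 = 7
radius = 3; distance != radius -> no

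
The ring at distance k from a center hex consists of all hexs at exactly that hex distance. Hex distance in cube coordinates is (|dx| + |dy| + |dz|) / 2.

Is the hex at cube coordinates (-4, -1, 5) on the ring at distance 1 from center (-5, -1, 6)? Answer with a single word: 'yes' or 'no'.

|px - cx| = |-4 - (-5)| = 1
|py - cy| = |-1 - (-1)| = 0
|pz - cz| = |5 - 6| = 1
distance = (1+0+1)/2 = 2/2 = 1
radius = 1; distance == radius -> yes

Answer: yes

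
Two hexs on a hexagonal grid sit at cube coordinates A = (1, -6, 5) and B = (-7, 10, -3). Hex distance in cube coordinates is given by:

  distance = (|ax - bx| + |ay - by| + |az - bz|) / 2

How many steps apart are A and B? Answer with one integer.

Answer: 16

Derivation:
|ax - bx| = |1 - (-7)| = 8
|ay - by| = |-6 - 10| = 16
|az - bz| = |5 - (-3)| = 8
distance = (8 + 16 + 8) / 2 = 32 / 2 = 16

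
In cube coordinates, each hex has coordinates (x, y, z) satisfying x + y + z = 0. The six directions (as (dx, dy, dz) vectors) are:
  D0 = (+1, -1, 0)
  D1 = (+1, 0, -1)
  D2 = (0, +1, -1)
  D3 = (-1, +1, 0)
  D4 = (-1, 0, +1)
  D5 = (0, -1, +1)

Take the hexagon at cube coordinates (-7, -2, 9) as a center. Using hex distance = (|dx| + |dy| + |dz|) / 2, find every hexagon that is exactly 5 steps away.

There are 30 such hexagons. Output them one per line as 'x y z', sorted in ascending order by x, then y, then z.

Answer: -12 -2 14
-12 -1 13
-12 0 12
-12 1 11
-12 2 10
-12 3 9
-11 -3 14
-11 3 8
-10 -4 14
-10 3 7
-9 -5 14
-9 3 6
-8 -6 14
-8 3 5
-7 -7 14
-7 3 4
-6 -7 13
-6 2 4
-5 -7 12
-5 1 4
-4 -7 11
-4 0 4
-3 -7 10
-3 -1 4
-2 -7 9
-2 -6 8
-2 -5 7
-2 -4 6
-2 -3 5
-2 -2 4

Derivation:
Walk ring at distance 5 from (-7, -2, 9):
Start at center + D4*5 = (-12, -2, 14)
  hex 0: (-12, -2, 14)
  hex 1: (-11, -3, 14)
  hex 2: (-10, -4, 14)
  hex 3: (-9, -5, 14)
  hex 4: (-8, -6, 14)
  hex 5: (-7, -7, 14)
  hex 6: (-6, -7, 13)
  hex 7: (-5, -7, 12)
  hex 8: (-4, -7, 11)
  hex 9: (-3, -7, 10)
  hex 10: (-2, -7, 9)
  hex 11: (-2, -6, 8)
  hex 12: (-2, -5, 7)
  hex 13: (-2, -4, 6)
  hex 14: (-2, -3, 5)
  hex 15: (-2, -2, 4)
  hex 16: (-3, -1, 4)
  hex 17: (-4, 0, 4)
  hex 18: (-5, 1, 4)
  hex 19: (-6, 2, 4)
  hex 20: (-7, 3, 4)
  hex 21: (-8, 3, 5)
  hex 22: (-9, 3, 6)
  hex 23: (-10, 3, 7)
  hex 24: (-11, 3, 8)
  hex 25: (-12, 3, 9)
  hex 26: (-12, 2, 10)
  hex 27: (-12, 1, 11)
  hex 28: (-12, 0, 12)
  hex 29: (-12, -1, 13)
Sorted: 30 hexes.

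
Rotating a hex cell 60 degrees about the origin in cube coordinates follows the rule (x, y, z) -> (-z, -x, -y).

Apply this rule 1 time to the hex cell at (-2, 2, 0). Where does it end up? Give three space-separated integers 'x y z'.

Start: (-2, 2, 0)
Step 1: (-2, 2, 0) -> (-(0), -(-2), -(2)) = (0, 2, -2)

Answer: 0 2 -2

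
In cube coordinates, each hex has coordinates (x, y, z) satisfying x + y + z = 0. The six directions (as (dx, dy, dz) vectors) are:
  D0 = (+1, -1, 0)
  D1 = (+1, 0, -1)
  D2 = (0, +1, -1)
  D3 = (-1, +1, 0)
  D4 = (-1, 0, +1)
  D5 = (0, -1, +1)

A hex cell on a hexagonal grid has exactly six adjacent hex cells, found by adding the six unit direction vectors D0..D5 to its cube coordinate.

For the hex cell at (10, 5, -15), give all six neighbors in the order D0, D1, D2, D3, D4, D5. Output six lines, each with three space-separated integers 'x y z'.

Center: (10, 5, -15). Add each direction:
  D0: (10, 5, -15) + (1, -1, 0) = (11, 4, -15)
  D1: (10, 5, -15) + (1, 0, -1) = (11, 5, -16)
  D2: (10, 5, -15) + (0, 1, -1) = (10, 6, -16)
  D3: (10, 5, -15) + (-1, 1, 0) = (9, 6, -15)
  D4: (10, 5, -15) + (-1, 0, 1) = (9, 5, -14)
  D5: (10, 5, -15) + (0, -1, 1) = (10, 4, -14)

Answer: 11 4 -15
11 5 -16
10 6 -16
9 6 -15
9 5 -14
10 4 -14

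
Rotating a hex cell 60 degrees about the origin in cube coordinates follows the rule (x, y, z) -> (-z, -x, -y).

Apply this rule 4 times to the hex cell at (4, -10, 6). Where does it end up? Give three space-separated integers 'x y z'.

Start: (4, -10, 6)
Step 1: (4, -10, 6) -> (-(6), -(4), -(-10)) = (-6, -4, 10)
Step 2: (-6, -4, 10) -> (-(10), -(-6), -(-4)) = (-10, 6, 4)
Step 3: (-10, 6, 4) -> (-(4), -(-10), -(6)) = (-4, 10, -6)
Step 4: (-4, 10, -6) -> (-(-6), -(-4), -(10)) = (6, 4, -10)

Answer: 6 4 -10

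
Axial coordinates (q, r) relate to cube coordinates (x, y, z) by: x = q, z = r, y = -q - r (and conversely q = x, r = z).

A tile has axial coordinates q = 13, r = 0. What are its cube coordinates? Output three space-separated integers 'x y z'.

Answer: 13 -13 0

Derivation:
x = q = 13
z = r = 0
y = -x - z = -(13) - (0) = -13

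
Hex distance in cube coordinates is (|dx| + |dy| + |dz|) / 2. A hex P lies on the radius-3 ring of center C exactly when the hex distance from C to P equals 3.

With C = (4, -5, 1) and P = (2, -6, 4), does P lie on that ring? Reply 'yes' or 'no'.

Answer: yes

Derivation:
|px - cx| = |2 - 4| = 2
|py - cy| = |-6 - (-5)| = 1
|pz - cz| = |4 - 1| = 3
distance = (2+1+3)/2 = 6/2 = 3
radius = 3; distance == radius -> yes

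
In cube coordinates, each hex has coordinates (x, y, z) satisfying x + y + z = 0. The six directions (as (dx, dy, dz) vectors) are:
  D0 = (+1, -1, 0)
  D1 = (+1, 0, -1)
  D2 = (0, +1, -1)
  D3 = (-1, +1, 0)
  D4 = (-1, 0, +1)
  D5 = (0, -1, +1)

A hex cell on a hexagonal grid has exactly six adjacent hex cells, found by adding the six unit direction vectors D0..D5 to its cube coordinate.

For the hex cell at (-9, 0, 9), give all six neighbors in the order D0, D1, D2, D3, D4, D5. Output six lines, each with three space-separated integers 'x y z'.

Center: (-9, 0, 9). Add each direction:
  D0: (-9, 0, 9) + (1, -1, 0) = (-8, -1, 9)
  D1: (-9, 0, 9) + (1, 0, -1) = (-8, 0, 8)
  D2: (-9, 0, 9) + (0, 1, -1) = (-9, 1, 8)
  D3: (-9, 0, 9) + (-1, 1, 0) = (-10, 1, 9)
  D4: (-9, 0, 9) + (-1, 0, 1) = (-10, 0, 10)
  D5: (-9, 0, 9) + (0, -1, 1) = (-9, -1, 10)

Answer: -8 -1 9
-8 0 8
-9 1 8
-10 1 9
-10 0 10
-9 -1 10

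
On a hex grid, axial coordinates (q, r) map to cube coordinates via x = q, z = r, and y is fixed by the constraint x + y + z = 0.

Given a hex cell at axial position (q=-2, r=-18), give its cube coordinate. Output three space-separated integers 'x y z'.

x = q = -2
z = r = -18
y = -x - z = -(-2) - (-18) = 20

Answer: -2 20 -18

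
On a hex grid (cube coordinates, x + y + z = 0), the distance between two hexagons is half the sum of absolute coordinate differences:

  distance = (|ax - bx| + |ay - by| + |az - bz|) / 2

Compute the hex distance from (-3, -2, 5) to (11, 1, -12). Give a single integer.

Answer: 17

Derivation:
|ax - bx| = |-3 - 11| = 14
|ay - by| = |-2 - 1| = 3
|az - bz| = |5 - (-12)| = 17
distance = (14 + 3 + 17) / 2 = 34 / 2 = 17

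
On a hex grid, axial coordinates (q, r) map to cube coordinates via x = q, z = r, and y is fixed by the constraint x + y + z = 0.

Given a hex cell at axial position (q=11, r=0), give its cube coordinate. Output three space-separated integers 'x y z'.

Answer: 11 -11 0

Derivation:
x = q = 11
z = r = 0
y = -x - z = -(11) - (0) = -11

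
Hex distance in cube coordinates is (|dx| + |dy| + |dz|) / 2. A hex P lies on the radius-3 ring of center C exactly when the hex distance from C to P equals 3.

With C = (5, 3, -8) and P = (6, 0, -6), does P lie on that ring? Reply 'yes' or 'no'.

Answer: yes

Derivation:
|px - cx| = |6 - 5| = 1
|py - cy| = |0 - 3| = 3
|pz - cz| = |-6 - (-8)| = 2
distance = (1+3+2)/2 = 6/2 = 3
radius = 3; distance == radius -> yes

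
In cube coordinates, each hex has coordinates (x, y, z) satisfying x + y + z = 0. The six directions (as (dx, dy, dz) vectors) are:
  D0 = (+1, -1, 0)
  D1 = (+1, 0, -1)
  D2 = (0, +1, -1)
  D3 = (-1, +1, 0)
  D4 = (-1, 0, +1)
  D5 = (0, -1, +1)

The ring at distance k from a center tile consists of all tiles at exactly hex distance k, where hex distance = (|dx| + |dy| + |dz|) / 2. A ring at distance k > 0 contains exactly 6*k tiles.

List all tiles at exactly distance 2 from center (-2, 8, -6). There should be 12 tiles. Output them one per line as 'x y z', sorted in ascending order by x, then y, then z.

Walk ring at distance 2 from (-2, 8, -6):
Start at center + D4*2 = (-4, 8, -4)
  hex 0: (-4, 8, -4)
  hex 1: (-3, 7, -4)
  hex 2: (-2, 6, -4)
  hex 3: (-1, 6, -5)
  hex 4: (0, 6, -6)
  hex 5: (0, 7, -7)
  hex 6: (0, 8, -8)
  hex 7: (-1, 9, -8)
  hex 8: (-2, 10, -8)
  hex 9: (-3, 10, -7)
  hex 10: (-4, 10, -6)
  hex 11: (-4, 9, -5)
Sorted: 12 hexes.

Answer: -4 8 -4
-4 9 -5
-4 10 -6
-3 7 -4
-3 10 -7
-2 6 -4
-2 10 -8
-1 6 -5
-1 9 -8
0 6 -6
0 7 -7
0 8 -8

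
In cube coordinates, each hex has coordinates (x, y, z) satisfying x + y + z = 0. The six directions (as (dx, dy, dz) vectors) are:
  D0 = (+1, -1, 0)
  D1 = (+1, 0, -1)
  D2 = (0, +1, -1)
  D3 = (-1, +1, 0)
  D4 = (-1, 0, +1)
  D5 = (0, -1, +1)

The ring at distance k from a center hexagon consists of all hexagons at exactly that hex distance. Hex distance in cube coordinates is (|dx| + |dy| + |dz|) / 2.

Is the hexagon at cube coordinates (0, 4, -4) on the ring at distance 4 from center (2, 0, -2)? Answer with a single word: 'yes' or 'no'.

|px - cx| = |0 - 2| = 2
|py - cy| = |4 - 0| = 4
|pz - cz| = |-4 - (-2)| = 2
distance = (2+4+2)/2 = 8/2 = 4
radius = 4; distance == radius -> yes

Answer: yes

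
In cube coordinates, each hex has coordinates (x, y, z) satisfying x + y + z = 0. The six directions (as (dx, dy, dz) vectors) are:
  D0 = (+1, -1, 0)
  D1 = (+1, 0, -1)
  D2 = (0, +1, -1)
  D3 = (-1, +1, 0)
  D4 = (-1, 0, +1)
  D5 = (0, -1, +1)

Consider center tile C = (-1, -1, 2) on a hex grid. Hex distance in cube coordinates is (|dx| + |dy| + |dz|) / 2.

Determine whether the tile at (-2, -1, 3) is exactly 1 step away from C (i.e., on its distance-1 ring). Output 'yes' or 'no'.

|px - cx| = |-2 - (-1)| = 1
|py - cy| = |-1 - (-1)| = 0
|pz - cz| = |3 - 2| = 1
distance = (1+0+1)/2 = 2/2 = 1
radius = 1; distance == radius -> yes

Answer: yes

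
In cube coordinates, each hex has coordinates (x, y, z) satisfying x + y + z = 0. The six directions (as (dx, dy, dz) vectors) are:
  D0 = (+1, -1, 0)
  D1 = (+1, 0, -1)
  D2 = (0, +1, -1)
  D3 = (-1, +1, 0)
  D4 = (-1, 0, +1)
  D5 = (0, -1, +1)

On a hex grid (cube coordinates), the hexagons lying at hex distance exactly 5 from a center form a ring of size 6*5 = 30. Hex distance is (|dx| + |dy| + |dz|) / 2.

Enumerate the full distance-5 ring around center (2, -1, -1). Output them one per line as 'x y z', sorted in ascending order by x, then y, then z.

Walk ring at distance 5 from (2, -1, -1):
Start at center + D4*5 = (-3, -1, 4)
  hex 0: (-3, -1, 4)
  hex 1: (-2, -2, 4)
  hex 2: (-1, -3, 4)
  hex 3: (0, -4, 4)
  hex 4: (1, -5, 4)
  hex 5: (2, -6, 4)
  hex 6: (3, -6, 3)
  hex 7: (4, -6, 2)
  hex 8: (5, -6, 1)
  hex 9: (6, -6, 0)
  hex 10: (7, -6, -1)
  hex 11: (7, -5, -2)
  hex 12: (7, -4, -3)
  hex 13: (7, -3, -4)
  hex 14: (7, -2, -5)
  hex 15: (7, -1, -6)
  hex 16: (6, 0, -6)
  hex 17: (5, 1, -6)
  hex 18: (4, 2, -6)
  hex 19: (3, 3, -6)
  hex 20: (2, 4, -6)
  hex 21: (1, 4, -5)
  hex 22: (0, 4, -4)
  hex 23: (-1, 4, -3)
  hex 24: (-2, 4, -2)
  hex 25: (-3, 4, -1)
  hex 26: (-3, 3, 0)
  hex 27: (-3, 2, 1)
  hex 28: (-3, 1, 2)
  hex 29: (-3, 0, 3)
Sorted: 30 hexes.

Answer: -3 -1 4
-3 0 3
-3 1 2
-3 2 1
-3 3 0
-3 4 -1
-2 -2 4
-2 4 -2
-1 -3 4
-1 4 -3
0 -4 4
0 4 -4
1 -5 4
1 4 -5
2 -6 4
2 4 -6
3 -6 3
3 3 -6
4 -6 2
4 2 -6
5 -6 1
5 1 -6
6 -6 0
6 0 -6
7 -6 -1
7 -5 -2
7 -4 -3
7 -3 -4
7 -2 -5
7 -1 -6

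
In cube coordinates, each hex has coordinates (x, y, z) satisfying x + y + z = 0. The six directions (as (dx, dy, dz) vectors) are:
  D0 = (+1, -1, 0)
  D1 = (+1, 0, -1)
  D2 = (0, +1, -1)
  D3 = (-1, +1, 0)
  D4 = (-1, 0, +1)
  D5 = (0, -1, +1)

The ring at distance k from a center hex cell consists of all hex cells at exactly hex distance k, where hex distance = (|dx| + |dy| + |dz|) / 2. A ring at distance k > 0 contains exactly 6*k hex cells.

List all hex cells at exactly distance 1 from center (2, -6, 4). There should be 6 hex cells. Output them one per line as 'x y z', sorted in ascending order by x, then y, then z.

Answer: 1 -6 5
1 -5 4
2 -7 5
2 -5 3
3 -7 4
3 -6 3

Derivation:
Walk ring at distance 1 from (2, -6, 4):
Start at center + D4*1 = (1, -6, 5)
  hex 0: (1, -6, 5)
  hex 1: (2, -7, 5)
  hex 2: (3, -7, 4)
  hex 3: (3, -6, 3)
  hex 4: (2, -5, 3)
  hex 5: (1, -5, 4)
Sorted: 6 hexes.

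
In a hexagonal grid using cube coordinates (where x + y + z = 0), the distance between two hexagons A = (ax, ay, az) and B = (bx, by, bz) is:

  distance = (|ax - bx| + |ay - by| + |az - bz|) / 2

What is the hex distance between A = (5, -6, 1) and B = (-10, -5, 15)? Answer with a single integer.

Answer: 15

Derivation:
|ax - bx| = |5 - (-10)| = 15
|ay - by| = |-6 - (-5)| = 1
|az - bz| = |1 - 15| = 14
distance = (15 + 1 + 14) / 2 = 30 / 2 = 15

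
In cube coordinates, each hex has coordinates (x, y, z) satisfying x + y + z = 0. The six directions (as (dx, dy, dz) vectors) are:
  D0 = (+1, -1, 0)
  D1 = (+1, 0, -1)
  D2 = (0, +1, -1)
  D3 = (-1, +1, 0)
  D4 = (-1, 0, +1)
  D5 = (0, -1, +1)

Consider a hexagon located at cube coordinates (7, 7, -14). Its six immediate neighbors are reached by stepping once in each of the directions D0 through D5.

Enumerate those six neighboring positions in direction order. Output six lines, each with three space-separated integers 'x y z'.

Center: (7, 7, -14). Add each direction:
  D0: (7, 7, -14) + (1, -1, 0) = (8, 6, -14)
  D1: (7, 7, -14) + (1, 0, -1) = (8, 7, -15)
  D2: (7, 7, -14) + (0, 1, -1) = (7, 8, -15)
  D3: (7, 7, -14) + (-1, 1, 0) = (6, 8, -14)
  D4: (7, 7, -14) + (-1, 0, 1) = (6, 7, -13)
  D5: (7, 7, -14) + (0, -1, 1) = (7, 6, -13)

Answer: 8 6 -14
8 7 -15
7 8 -15
6 8 -14
6 7 -13
7 6 -13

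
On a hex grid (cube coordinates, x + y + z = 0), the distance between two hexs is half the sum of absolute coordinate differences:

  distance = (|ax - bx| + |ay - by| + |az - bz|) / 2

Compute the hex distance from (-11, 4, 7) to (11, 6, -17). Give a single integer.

|ax - bx| = |-11 - 11| = 22
|ay - by| = |4 - 6| = 2
|az - bz| = |7 - (-17)| = 24
distance = (22 + 2 + 24) / 2 = 48 / 2 = 24

Answer: 24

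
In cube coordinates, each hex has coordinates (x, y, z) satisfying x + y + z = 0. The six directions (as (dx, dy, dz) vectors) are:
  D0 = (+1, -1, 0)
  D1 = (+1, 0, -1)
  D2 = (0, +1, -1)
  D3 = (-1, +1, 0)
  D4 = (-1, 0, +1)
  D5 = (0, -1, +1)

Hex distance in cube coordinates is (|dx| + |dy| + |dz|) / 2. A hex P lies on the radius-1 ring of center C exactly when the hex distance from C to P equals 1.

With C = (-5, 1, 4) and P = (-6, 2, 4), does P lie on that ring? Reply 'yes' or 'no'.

Answer: yes

Derivation:
|px - cx| = |-6 - (-5)| = 1
|py - cy| = |2 - 1| = 1
|pz - cz| = |4 - 4| = 0
distance = (1+1+0)/2 = 2/2 = 1
radius = 1; distance == radius -> yes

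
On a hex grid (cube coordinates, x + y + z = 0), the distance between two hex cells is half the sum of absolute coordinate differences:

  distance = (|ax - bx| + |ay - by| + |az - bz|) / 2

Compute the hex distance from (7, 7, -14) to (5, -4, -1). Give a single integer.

Answer: 13

Derivation:
|ax - bx| = |7 - 5| = 2
|ay - by| = |7 - (-4)| = 11
|az - bz| = |-14 - (-1)| = 13
distance = (2 + 11 + 13) / 2 = 26 / 2 = 13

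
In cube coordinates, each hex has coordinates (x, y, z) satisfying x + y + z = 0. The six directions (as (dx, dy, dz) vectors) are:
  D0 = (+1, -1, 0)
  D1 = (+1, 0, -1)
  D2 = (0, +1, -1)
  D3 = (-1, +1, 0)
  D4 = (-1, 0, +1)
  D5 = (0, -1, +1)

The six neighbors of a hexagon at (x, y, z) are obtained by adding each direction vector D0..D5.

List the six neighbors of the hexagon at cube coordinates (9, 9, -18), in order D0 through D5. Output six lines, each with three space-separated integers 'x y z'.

Center: (9, 9, -18). Add each direction:
  D0: (9, 9, -18) + (1, -1, 0) = (10, 8, -18)
  D1: (9, 9, -18) + (1, 0, -1) = (10, 9, -19)
  D2: (9, 9, -18) + (0, 1, -1) = (9, 10, -19)
  D3: (9, 9, -18) + (-1, 1, 0) = (8, 10, -18)
  D4: (9, 9, -18) + (-1, 0, 1) = (8, 9, -17)
  D5: (9, 9, -18) + (0, -1, 1) = (9, 8, -17)

Answer: 10 8 -18
10 9 -19
9 10 -19
8 10 -18
8 9 -17
9 8 -17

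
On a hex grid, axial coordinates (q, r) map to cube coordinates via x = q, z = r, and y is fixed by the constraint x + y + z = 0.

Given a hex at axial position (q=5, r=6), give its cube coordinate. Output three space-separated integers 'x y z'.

x = q = 5
z = r = 6
y = -x - z = -(5) - (6) = -11

Answer: 5 -11 6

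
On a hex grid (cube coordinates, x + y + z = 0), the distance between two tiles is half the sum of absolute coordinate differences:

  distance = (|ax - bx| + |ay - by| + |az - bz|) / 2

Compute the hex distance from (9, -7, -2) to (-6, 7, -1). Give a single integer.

Answer: 15

Derivation:
|ax - bx| = |9 - (-6)| = 15
|ay - by| = |-7 - 7| = 14
|az - bz| = |-2 - (-1)| = 1
distance = (15 + 14 + 1) / 2 = 30 / 2 = 15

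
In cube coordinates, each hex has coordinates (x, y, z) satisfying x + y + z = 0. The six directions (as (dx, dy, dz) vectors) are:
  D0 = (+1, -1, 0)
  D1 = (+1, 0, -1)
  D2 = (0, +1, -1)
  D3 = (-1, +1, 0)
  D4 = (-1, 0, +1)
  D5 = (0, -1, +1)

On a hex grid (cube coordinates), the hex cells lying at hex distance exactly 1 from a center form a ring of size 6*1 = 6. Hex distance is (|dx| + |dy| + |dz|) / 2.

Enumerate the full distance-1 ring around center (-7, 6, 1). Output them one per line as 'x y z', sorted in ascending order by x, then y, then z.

Answer: -8 6 2
-8 7 1
-7 5 2
-7 7 0
-6 5 1
-6 6 0

Derivation:
Walk ring at distance 1 from (-7, 6, 1):
Start at center + D4*1 = (-8, 6, 2)
  hex 0: (-8, 6, 2)
  hex 1: (-7, 5, 2)
  hex 2: (-6, 5, 1)
  hex 3: (-6, 6, 0)
  hex 4: (-7, 7, 0)
  hex 5: (-8, 7, 1)
Sorted: 6 hexes.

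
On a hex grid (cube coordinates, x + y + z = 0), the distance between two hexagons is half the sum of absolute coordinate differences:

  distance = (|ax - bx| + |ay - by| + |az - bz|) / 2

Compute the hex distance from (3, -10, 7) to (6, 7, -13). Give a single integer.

Answer: 20

Derivation:
|ax - bx| = |3 - 6| = 3
|ay - by| = |-10 - 7| = 17
|az - bz| = |7 - (-13)| = 20
distance = (3 + 17 + 20) / 2 = 40 / 2 = 20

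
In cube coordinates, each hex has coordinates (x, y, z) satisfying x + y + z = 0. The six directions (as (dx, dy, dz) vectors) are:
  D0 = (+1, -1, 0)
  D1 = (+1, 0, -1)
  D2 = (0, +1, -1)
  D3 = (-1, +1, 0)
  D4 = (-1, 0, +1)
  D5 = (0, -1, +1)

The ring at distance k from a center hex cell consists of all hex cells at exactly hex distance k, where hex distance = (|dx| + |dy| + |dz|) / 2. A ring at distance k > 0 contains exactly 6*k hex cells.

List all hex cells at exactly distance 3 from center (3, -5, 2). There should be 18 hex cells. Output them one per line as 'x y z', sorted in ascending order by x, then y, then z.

Walk ring at distance 3 from (3, -5, 2):
Start at center + D4*3 = (0, -5, 5)
  hex 0: (0, -5, 5)
  hex 1: (1, -6, 5)
  hex 2: (2, -7, 5)
  hex 3: (3, -8, 5)
  hex 4: (4, -8, 4)
  hex 5: (5, -8, 3)
  hex 6: (6, -8, 2)
  hex 7: (6, -7, 1)
  hex 8: (6, -6, 0)
  hex 9: (6, -5, -1)
  hex 10: (5, -4, -1)
  hex 11: (4, -3, -1)
  hex 12: (3, -2, -1)
  hex 13: (2, -2, 0)
  hex 14: (1, -2, 1)
  hex 15: (0, -2, 2)
  hex 16: (0, -3, 3)
  hex 17: (0, -4, 4)
Sorted: 18 hexes.

Answer: 0 -5 5
0 -4 4
0 -3 3
0 -2 2
1 -6 5
1 -2 1
2 -7 5
2 -2 0
3 -8 5
3 -2 -1
4 -8 4
4 -3 -1
5 -8 3
5 -4 -1
6 -8 2
6 -7 1
6 -6 0
6 -5 -1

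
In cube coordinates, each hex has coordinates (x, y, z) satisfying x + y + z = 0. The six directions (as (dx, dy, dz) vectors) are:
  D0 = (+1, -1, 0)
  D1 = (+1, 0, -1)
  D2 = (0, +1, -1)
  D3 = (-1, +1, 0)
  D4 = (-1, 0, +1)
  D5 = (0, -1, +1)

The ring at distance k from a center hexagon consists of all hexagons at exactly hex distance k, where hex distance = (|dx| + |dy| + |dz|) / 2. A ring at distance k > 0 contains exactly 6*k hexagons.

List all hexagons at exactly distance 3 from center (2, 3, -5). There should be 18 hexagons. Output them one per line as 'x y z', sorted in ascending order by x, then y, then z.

Walk ring at distance 3 from (2, 3, -5):
Start at center + D4*3 = (-1, 3, -2)
  hex 0: (-1, 3, -2)
  hex 1: (0, 2, -2)
  hex 2: (1, 1, -2)
  hex 3: (2, 0, -2)
  hex 4: (3, 0, -3)
  hex 5: (4, 0, -4)
  hex 6: (5, 0, -5)
  hex 7: (5, 1, -6)
  hex 8: (5, 2, -7)
  hex 9: (5, 3, -8)
  hex 10: (4, 4, -8)
  hex 11: (3, 5, -8)
  hex 12: (2, 6, -8)
  hex 13: (1, 6, -7)
  hex 14: (0, 6, -6)
  hex 15: (-1, 6, -5)
  hex 16: (-1, 5, -4)
  hex 17: (-1, 4, -3)
Sorted: 18 hexes.

Answer: -1 3 -2
-1 4 -3
-1 5 -4
-1 6 -5
0 2 -2
0 6 -6
1 1 -2
1 6 -7
2 0 -2
2 6 -8
3 0 -3
3 5 -8
4 0 -4
4 4 -8
5 0 -5
5 1 -6
5 2 -7
5 3 -8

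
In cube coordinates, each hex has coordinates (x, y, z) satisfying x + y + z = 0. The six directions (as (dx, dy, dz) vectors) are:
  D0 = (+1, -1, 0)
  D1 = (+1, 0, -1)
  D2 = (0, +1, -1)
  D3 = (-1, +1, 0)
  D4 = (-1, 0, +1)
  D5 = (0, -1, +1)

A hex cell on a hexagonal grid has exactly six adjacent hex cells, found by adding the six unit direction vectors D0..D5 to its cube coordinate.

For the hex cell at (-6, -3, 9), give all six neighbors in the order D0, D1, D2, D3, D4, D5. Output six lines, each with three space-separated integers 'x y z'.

Answer: -5 -4 9
-5 -3 8
-6 -2 8
-7 -2 9
-7 -3 10
-6 -4 10

Derivation:
Center: (-6, -3, 9). Add each direction:
  D0: (-6, -3, 9) + (1, -1, 0) = (-5, -4, 9)
  D1: (-6, -3, 9) + (1, 0, -1) = (-5, -3, 8)
  D2: (-6, -3, 9) + (0, 1, -1) = (-6, -2, 8)
  D3: (-6, -3, 9) + (-1, 1, 0) = (-7, -2, 9)
  D4: (-6, -3, 9) + (-1, 0, 1) = (-7, -3, 10)
  D5: (-6, -3, 9) + (0, -1, 1) = (-6, -4, 10)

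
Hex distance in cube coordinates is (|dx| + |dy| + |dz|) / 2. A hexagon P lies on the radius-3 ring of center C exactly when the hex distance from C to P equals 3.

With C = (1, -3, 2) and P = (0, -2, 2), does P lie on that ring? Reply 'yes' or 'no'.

|px - cx| = |0 - 1| = 1
|py - cy| = |-2 - (-3)| = 1
|pz - cz| = |2 - 2| = 0
distance = (1+1+0)/2 = 2/2 = 1
radius = 3; distance != radius -> no

Answer: no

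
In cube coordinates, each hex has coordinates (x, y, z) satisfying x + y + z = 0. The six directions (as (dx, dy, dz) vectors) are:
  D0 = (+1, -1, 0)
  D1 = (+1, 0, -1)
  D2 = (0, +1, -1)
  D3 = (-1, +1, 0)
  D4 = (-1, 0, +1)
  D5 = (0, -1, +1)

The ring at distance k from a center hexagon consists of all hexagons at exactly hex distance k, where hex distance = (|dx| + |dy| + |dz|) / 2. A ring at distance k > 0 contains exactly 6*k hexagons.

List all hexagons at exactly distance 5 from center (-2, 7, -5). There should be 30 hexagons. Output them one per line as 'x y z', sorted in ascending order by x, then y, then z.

Answer: -7 7 0
-7 8 -1
-7 9 -2
-7 10 -3
-7 11 -4
-7 12 -5
-6 6 0
-6 12 -6
-5 5 0
-5 12 -7
-4 4 0
-4 12 -8
-3 3 0
-3 12 -9
-2 2 0
-2 12 -10
-1 2 -1
-1 11 -10
0 2 -2
0 10 -10
1 2 -3
1 9 -10
2 2 -4
2 8 -10
3 2 -5
3 3 -6
3 4 -7
3 5 -8
3 6 -9
3 7 -10

Derivation:
Walk ring at distance 5 from (-2, 7, -5):
Start at center + D4*5 = (-7, 7, 0)
  hex 0: (-7, 7, 0)
  hex 1: (-6, 6, 0)
  hex 2: (-5, 5, 0)
  hex 3: (-4, 4, 0)
  hex 4: (-3, 3, 0)
  hex 5: (-2, 2, 0)
  hex 6: (-1, 2, -1)
  hex 7: (0, 2, -2)
  hex 8: (1, 2, -3)
  hex 9: (2, 2, -4)
  hex 10: (3, 2, -5)
  hex 11: (3, 3, -6)
  hex 12: (3, 4, -7)
  hex 13: (3, 5, -8)
  hex 14: (3, 6, -9)
  hex 15: (3, 7, -10)
  hex 16: (2, 8, -10)
  hex 17: (1, 9, -10)
  hex 18: (0, 10, -10)
  hex 19: (-1, 11, -10)
  hex 20: (-2, 12, -10)
  hex 21: (-3, 12, -9)
  hex 22: (-4, 12, -8)
  hex 23: (-5, 12, -7)
  hex 24: (-6, 12, -6)
  hex 25: (-7, 12, -5)
  hex 26: (-7, 11, -4)
  hex 27: (-7, 10, -3)
  hex 28: (-7, 9, -2)
  hex 29: (-7, 8, -1)
Sorted: 30 hexes.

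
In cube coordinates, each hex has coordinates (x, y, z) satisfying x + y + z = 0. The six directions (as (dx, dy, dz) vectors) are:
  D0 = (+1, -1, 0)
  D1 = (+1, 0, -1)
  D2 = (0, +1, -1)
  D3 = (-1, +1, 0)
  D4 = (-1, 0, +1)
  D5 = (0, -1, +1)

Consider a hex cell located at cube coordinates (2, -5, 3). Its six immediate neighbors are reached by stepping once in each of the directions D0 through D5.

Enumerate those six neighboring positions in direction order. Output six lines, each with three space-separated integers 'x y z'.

Answer: 3 -6 3
3 -5 2
2 -4 2
1 -4 3
1 -5 4
2 -6 4

Derivation:
Center: (2, -5, 3). Add each direction:
  D0: (2, -5, 3) + (1, -1, 0) = (3, -6, 3)
  D1: (2, -5, 3) + (1, 0, -1) = (3, -5, 2)
  D2: (2, -5, 3) + (0, 1, -1) = (2, -4, 2)
  D3: (2, -5, 3) + (-1, 1, 0) = (1, -4, 3)
  D4: (2, -5, 3) + (-1, 0, 1) = (1, -5, 4)
  D5: (2, -5, 3) + (0, -1, 1) = (2, -6, 4)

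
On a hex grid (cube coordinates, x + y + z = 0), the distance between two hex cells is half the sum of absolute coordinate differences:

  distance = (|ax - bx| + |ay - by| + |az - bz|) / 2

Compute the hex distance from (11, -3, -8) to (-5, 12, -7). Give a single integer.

|ax - bx| = |11 - (-5)| = 16
|ay - by| = |-3 - 12| = 15
|az - bz| = |-8 - (-7)| = 1
distance = (16 + 15 + 1) / 2 = 32 / 2 = 16

Answer: 16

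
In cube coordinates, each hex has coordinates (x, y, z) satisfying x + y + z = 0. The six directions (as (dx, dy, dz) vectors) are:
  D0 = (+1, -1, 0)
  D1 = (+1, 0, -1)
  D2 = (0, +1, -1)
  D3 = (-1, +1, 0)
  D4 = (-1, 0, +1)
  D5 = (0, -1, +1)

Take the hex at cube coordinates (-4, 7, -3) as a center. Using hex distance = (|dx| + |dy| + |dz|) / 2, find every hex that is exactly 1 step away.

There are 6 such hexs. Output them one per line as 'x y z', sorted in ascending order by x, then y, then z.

Answer: -5 7 -2
-5 8 -3
-4 6 -2
-4 8 -4
-3 6 -3
-3 7 -4

Derivation:
Walk ring at distance 1 from (-4, 7, -3):
Start at center + D4*1 = (-5, 7, -2)
  hex 0: (-5, 7, -2)
  hex 1: (-4, 6, -2)
  hex 2: (-3, 6, -3)
  hex 3: (-3, 7, -4)
  hex 4: (-4, 8, -4)
  hex 5: (-5, 8, -3)
Sorted: 6 hexes.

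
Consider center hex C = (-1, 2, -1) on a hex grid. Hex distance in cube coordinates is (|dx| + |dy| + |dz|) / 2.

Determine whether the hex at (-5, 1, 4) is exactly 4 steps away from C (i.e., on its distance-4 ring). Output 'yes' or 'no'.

Answer: no

Derivation:
|px - cx| = |-5 - (-1)| = 4
|py - cy| = |1 - 2| = 1
|pz - cz| = |4 - (-1)| = 5
distance = (4+1+5)/2 = 10/2 = 5
radius = 4; distance != radius -> no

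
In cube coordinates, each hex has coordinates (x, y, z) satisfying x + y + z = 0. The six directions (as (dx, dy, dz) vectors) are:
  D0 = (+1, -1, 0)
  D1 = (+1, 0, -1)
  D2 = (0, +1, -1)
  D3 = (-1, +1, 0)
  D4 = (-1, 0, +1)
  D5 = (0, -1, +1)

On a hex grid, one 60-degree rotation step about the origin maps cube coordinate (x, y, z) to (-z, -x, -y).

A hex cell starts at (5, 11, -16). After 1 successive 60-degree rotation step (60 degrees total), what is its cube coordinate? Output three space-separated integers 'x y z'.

Start: (5, 11, -16)
Step 1: (5, 11, -16) -> (-(-16), -(5), -(11)) = (16, -5, -11)

Answer: 16 -5 -11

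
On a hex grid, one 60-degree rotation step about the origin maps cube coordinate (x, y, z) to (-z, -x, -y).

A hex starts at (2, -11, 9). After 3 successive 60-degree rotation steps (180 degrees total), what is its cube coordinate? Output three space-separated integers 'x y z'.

Answer: -2 11 -9

Derivation:
Start: (2, -11, 9)
Step 1: (2, -11, 9) -> (-(9), -(2), -(-11)) = (-9, -2, 11)
Step 2: (-9, -2, 11) -> (-(11), -(-9), -(-2)) = (-11, 9, 2)
Step 3: (-11, 9, 2) -> (-(2), -(-11), -(9)) = (-2, 11, -9)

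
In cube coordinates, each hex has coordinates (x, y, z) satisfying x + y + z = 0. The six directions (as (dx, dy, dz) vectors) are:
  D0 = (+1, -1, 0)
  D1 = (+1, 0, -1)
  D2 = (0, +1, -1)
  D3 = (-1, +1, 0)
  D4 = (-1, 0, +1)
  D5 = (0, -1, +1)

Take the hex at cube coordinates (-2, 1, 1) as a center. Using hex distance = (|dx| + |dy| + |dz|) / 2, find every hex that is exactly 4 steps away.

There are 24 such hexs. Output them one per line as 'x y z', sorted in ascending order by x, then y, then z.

Answer: -6 1 5
-6 2 4
-6 3 3
-6 4 2
-6 5 1
-5 0 5
-5 5 0
-4 -1 5
-4 5 -1
-3 -2 5
-3 5 -2
-2 -3 5
-2 5 -3
-1 -3 4
-1 4 -3
0 -3 3
0 3 -3
1 -3 2
1 2 -3
2 -3 1
2 -2 0
2 -1 -1
2 0 -2
2 1 -3

Derivation:
Walk ring at distance 4 from (-2, 1, 1):
Start at center + D4*4 = (-6, 1, 5)
  hex 0: (-6, 1, 5)
  hex 1: (-5, 0, 5)
  hex 2: (-4, -1, 5)
  hex 3: (-3, -2, 5)
  hex 4: (-2, -3, 5)
  hex 5: (-1, -3, 4)
  hex 6: (0, -3, 3)
  hex 7: (1, -3, 2)
  hex 8: (2, -3, 1)
  hex 9: (2, -2, 0)
  hex 10: (2, -1, -1)
  hex 11: (2, 0, -2)
  hex 12: (2, 1, -3)
  hex 13: (1, 2, -3)
  hex 14: (0, 3, -3)
  hex 15: (-1, 4, -3)
  hex 16: (-2, 5, -3)
  hex 17: (-3, 5, -2)
  hex 18: (-4, 5, -1)
  hex 19: (-5, 5, 0)
  hex 20: (-6, 5, 1)
  hex 21: (-6, 4, 2)
  hex 22: (-6, 3, 3)
  hex 23: (-6, 2, 4)
Sorted: 24 hexes.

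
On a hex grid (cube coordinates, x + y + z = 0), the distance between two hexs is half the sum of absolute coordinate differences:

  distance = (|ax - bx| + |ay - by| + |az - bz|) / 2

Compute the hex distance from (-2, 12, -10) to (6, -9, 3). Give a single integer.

|ax - bx| = |-2 - 6| = 8
|ay - by| = |12 - (-9)| = 21
|az - bz| = |-10 - 3| = 13
distance = (8 + 21 + 13) / 2 = 42 / 2 = 21

Answer: 21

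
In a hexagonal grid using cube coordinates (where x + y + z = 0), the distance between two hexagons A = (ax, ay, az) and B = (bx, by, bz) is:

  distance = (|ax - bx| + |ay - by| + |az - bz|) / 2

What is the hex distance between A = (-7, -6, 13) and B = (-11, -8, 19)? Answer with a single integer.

Answer: 6

Derivation:
|ax - bx| = |-7 - (-11)| = 4
|ay - by| = |-6 - (-8)| = 2
|az - bz| = |13 - 19| = 6
distance = (4 + 2 + 6) / 2 = 12 / 2 = 6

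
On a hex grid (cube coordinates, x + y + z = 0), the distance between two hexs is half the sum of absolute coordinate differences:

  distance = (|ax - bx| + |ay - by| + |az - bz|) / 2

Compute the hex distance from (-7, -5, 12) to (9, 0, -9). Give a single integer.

|ax - bx| = |-7 - 9| = 16
|ay - by| = |-5 - 0| = 5
|az - bz| = |12 - (-9)| = 21
distance = (16 + 5 + 21) / 2 = 42 / 2 = 21

Answer: 21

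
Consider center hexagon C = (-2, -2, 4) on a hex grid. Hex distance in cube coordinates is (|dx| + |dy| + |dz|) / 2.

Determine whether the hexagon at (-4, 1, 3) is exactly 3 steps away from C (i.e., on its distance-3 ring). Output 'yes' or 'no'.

Answer: yes

Derivation:
|px - cx| = |-4 - (-2)| = 2
|py - cy| = |1 - (-2)| = 3
|pz - cz| = |3 - 4| = 1
distance = (2+3+1)/2 = 6/2 = 3
radius = 3; distance == radius -> yes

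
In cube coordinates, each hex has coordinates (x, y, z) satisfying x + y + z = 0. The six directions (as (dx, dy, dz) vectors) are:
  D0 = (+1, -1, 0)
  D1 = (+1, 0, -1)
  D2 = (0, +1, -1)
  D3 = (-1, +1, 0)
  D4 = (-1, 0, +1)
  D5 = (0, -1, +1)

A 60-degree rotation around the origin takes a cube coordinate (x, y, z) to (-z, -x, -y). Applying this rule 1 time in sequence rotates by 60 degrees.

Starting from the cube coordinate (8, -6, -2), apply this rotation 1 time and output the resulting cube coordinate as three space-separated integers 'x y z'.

Answer: 2 -8 6

Derivation:
Start: (8, -6, -2)
Step 1: (8, -6, -2) -> (-(-2), -(8), -(-6)) = (2, -8, 6)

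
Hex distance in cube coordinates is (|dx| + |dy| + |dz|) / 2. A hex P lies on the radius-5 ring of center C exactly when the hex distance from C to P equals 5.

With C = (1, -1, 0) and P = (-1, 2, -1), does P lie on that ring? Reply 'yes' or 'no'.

Answer: no

Derivation:
|px - cx| = |-1 - 1| = 2
|py - cy| = |2 - (-1)| = 3
|pz - cz| = |-1 - 0| = 1
distance = (2+3+1)/2 = 6/2 = 3
radius = 5; distance != radius -> no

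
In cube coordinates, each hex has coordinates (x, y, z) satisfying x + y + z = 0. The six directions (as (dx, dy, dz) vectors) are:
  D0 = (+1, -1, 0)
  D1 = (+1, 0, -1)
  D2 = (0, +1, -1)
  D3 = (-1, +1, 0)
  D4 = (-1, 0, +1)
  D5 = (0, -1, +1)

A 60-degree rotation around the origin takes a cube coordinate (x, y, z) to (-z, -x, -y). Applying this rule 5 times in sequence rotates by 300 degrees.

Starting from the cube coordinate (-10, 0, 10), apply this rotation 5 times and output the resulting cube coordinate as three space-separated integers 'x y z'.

Answer: 0 -10 10

Derivation:
Start: (-10, 0, 10)
Step 1: (-10, 0, 10) -> (-(10), -(-10), -(0)) = (-10, 10, 0)
Step 2: (-10, 10, 0) -> (-(0), -(-10), -(10)) = (0, 10, -10)
Step 3: (0, 10, -10) -> (-(-10), -(0), -(10)) = (10, 0, -10)
Step 4: (10, 0, -10) -> (-(-10), -(10), -(0)) = (10, -10, 0)
Step 5: (10, -10, 0) -> (-(0), -(10), -(-10)) = (0, -10, 10)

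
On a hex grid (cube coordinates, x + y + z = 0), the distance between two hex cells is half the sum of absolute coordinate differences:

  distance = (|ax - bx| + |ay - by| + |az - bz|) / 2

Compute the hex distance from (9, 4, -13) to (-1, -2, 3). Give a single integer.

Answer: 16

Derivation:
|ax - bx| = |9 - (-1)| = 10
|ay - by| = |4 - (-2)| = 6
|az - bz| = |-13 - 3| = 16
distance = (10 + 6 + 16) / 2 = 32 / 2 = 16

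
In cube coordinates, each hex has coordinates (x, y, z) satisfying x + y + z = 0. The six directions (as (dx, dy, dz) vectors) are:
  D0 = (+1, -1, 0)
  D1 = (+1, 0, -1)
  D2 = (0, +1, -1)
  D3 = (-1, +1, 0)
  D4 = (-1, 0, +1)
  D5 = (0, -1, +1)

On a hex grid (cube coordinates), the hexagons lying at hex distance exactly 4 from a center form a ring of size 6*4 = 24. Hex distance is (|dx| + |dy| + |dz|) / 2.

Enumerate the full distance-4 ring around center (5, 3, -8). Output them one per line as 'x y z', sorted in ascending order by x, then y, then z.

Answer: 1 3 -4
1 4 -5
1 5 -6
1 6 -7
1 7 -8
2 2 -4
2 7 -9
3 1 -4
3 7 -10
4 0 -4
4 7 -11
5 -1 -4
5 7 -12
6 -1 -5
6 6 -12
7 -1 -6
7 5 -12
8 -1 -7
8 4 -12
9 -1 -8
9 0 -9
9 1 -10
9 2 -11
9 3 -12

Derivation:
Walk ring at distance 4 from (5, 3, -8):
Start at center + D4*4 = (1, 3, -4)
  hex 0: (1, 3, -4)
  hex 1: (2, 2, -4)
  hex 2: (3, 1, -4)
  hex 3: (4, 0, -4)
  hex 4: (5, -1, -4)
  hex 5: (6, -1, -5)
  hex 6: (7, -1, -6)
  hex 7: (8, -1, -7)
  hex 8: (9, -1, -8)
  hex 9: (9, 0, -9)
  hex 10: (9, 1, -10)
  hex 11: (9, 2, -11)
  hex 12: (9, 3, -12)
  hex 13: (8, 4, -12)
  hex 14: (7, 5, -12)
  hex 15: (6, 6, -12)
  hex 16: (5, 7, -12)
  hex 17: (4, 7, -11)
  hex 18: (3, 7, -10)
  hex 19: (2, 7, -9)
  hex 20: (1, 7, -8)
  hex 21: (1, 6, -7)
  hex 22: (1, 5, -6)
  hex 23: (1, 4, -5)
Sorted: 24 hexes.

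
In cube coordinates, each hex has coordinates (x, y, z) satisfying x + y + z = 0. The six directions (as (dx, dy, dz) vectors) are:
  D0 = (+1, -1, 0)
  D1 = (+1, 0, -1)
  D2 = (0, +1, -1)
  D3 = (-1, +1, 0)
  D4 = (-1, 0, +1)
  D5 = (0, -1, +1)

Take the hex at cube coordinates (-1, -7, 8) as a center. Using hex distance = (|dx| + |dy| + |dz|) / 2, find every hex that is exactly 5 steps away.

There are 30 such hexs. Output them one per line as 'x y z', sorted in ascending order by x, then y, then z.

Answer: -6 -7 13
-6 -6 12
-6 -5 11
-6 -4 10
-6 -3 9
-6 -2 8
-5 -8 13
-5 -2 7
-4 -9 13
-4 -2 6
-3 -10 13
-3 -2 5
-2 -11 13
-2 -2 4
-1 -12 13
-1 -2 3
0 -12 12
0 -3 3
1 -12 11
1 -4 3
2 -12 10
2 -5 3
3 -12 9
3 -6 3
4 -12 8
4 -11 7
4 -10 6
4 -9 5
4 -8 4
4 -7 3

Derivation:
Walk ring at distance 5 from (-1, -7, 8):
Start at center + D4*5 = (-6, -7, 13)
  hex 0: (-6, -7, 13)
  hex 1: (-5, -8, 13)
  hex 2: (-4, -9, 13)
  hex 3: (-3, -10, 13)
  hex 4: (-2, -11, 13)
  hex 5: (-1, -12, 13)
  hex 6: (0, -12, 12)
  hex 7: (1, -12, 11)
  hex 8: (2, -12, 10)
  hex 9: (3, -12, 9)
  hex 10: (4, -12, 8)
  hex 11: (4, -11, 7)
  hex 12: (4, -10, 6)
  hex 13: (4, -9, 5)
  hex 14: (4, -8, 4)
  hex 15: (4, -7, 3)
  hex 16: (3, -6, 3)
  hex 17: (2, -5, 3)
  hex 18: (1, -4, 3)
  hex 19: (0, -3, 3)
  hex 20: (-1, -2, 3)
  hex 21: (-2, -2, 4)
  hex 22: (-3, -2, 5)
  hex 23: (-4, -2, 6)
  hex 24: (-5, -2, 7)
  hex 25: (-6, -2, 8)
  hex 26: (-6, -3, 9)
  hex 27: (-6, -4, 10)
  hex 28: (-6, -5, 11)
  hex 29: (-6, -6, 12)
Sorted: 30 hexes.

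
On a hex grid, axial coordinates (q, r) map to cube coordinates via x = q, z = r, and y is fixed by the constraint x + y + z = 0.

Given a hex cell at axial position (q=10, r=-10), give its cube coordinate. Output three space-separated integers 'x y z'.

x = q = 10
z = r = -10
y = -x - z = -(10) - (-10) = 0

Answer: 10 0 -10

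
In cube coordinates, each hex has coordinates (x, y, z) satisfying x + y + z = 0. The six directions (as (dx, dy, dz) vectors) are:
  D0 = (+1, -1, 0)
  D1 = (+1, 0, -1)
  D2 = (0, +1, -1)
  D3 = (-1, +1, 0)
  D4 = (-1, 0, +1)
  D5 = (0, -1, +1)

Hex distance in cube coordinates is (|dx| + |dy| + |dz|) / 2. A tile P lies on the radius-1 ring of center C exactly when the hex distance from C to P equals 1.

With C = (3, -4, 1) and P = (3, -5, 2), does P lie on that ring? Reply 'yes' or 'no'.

Answer: yes

Derivation:
|px - cx| = |3 - 3| = 0
|py - cy| = |-5 - (-4)| = 1
|pz - cz| = |2 - 1| = 1
distance = (0+1+1)/2 = 2/2 = 1
radius = 1; distance == radius -> yes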